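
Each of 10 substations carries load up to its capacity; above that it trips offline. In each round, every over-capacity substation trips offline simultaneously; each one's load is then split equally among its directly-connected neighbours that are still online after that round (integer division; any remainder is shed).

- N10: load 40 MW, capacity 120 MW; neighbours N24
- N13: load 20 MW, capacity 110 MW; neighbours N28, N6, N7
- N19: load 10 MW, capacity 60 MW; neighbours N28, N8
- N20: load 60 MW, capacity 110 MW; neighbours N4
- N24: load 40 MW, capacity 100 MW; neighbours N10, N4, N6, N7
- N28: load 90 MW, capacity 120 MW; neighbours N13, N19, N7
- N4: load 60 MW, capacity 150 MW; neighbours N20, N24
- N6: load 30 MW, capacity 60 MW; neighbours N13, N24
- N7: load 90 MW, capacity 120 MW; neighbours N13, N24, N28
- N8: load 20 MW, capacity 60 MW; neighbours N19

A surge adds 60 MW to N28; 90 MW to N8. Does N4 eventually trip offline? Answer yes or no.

no

Round 1 — N28 at 150 > 120; N8 at 110 > 60. N28, N8 trip offline.
  N28 sheds 150 MW to N13, N19, N7: 50 each.
    N13: 20+50 = 70 ≤ 110
    N19: 10+50 = 60 ≤ 60
    N7: 90+50 = 140 > 120
  N8 sheds 110 MW to N19: 110 each.
    N19: 60+110 = 170 > 60
Round 2 — N19, N7 trip offline.
  N19 sheds 170 MW: no online neighbours, lost.
  N7 sheds 140 MW to N13, N24: 70 each.
    N13: 70+70 = 140 > 110
    N24: 40+70 = 110 > 100
Round 3 — N13, N24 trip offline.
  N13 sheds 140 MW to N6: 140 each.
    N6: 30+140 = 170 > 60
  N24 sheds 110 MW to N10, N4, N6: 36 each (2 lost).
    N10: 40+36 = 76 ≤ 120
    N4: 60+36 = 96 ≤ 150
    N6: 170+36 = 206 > 60
Round 4 — N6 trips offline.
  N6 sheds 206 MW: no online neighbours, lost.
No further trips.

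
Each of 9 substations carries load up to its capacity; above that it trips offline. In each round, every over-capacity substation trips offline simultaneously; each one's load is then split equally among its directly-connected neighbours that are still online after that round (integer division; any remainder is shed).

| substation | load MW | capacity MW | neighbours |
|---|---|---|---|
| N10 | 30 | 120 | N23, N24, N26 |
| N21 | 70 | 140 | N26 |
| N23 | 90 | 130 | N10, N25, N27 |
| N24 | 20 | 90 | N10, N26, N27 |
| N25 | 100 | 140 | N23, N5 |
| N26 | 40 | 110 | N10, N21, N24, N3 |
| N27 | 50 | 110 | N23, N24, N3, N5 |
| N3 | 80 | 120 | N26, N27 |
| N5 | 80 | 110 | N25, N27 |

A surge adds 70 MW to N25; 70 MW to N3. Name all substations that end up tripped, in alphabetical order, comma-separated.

Round 1 — N25 at 170 > 140; N3 at 150 > 120. N25, N3 trip offline.
  N25 sheds 170 MW to N23, N5: 85 each.
    N23: 90+85 = 175 > 130
    N5: 80+85 = 165 > 110
  N3 sheds 150 MW to N26, N27: 75 each.
    N26: 40+75 = 115 > 110
    N27: 50+75 = 125 > 110
Round 2 — N23, N26, N27, N5 trip offline.
  N23 sheds 175 MW to N10: 175 each.
    N10: 30+175 = 205 > 120
  N26 sheds 115 MW to N10, N21, N24: 38 each (1 lost).
    N10: 205+38 = 243 > 120
    N21: 70+38 = 108 ≤ 140
    N24: 20+38 = 58 ≤ 90
  N27 sheds 125 MW to N24: 125 each.
    N24: 58+125 = 183 > 90
  N5 sheds 165 MW: no online neighbours, lost.
Round 3 — N10, N24 trip offline.
  N10 sheds 243 MW: no online neighbours, lost.
  N24 sheds 183 MW: no online neighbours, lost.
No further trips.

N10, N23, N24, N25, N26, N27, N3, N5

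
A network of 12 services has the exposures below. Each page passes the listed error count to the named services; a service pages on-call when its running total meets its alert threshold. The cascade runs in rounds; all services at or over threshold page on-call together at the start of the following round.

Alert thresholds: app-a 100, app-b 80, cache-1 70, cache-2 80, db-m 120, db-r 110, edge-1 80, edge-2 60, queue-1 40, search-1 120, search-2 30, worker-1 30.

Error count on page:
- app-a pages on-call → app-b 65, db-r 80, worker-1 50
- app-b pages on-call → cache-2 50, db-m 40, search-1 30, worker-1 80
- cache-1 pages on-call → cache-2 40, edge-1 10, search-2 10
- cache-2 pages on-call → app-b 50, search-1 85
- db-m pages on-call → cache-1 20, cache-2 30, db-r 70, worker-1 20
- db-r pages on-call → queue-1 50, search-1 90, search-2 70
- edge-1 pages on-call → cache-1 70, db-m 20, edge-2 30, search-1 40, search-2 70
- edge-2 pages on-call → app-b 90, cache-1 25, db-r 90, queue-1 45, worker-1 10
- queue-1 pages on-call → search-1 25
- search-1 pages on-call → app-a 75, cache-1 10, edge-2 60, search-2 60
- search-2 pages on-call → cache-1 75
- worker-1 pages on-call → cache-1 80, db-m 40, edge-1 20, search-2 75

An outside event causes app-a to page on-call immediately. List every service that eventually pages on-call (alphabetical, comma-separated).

app-a, cache-1, search-2, worker-1

Round 1 — app-a pages on-call (initial).
  app-b: +65 → 65 < 80
  db-r: +80 → 80 < 110
  worker-1: +50 → 50 ≥ 30
Round 2 — worker-1 pages on-call.
  cache-1: +80 → 80 ≥ 70
  db-m: +40 → 40 < 120
  edge-1: +20 → 20 < 80
  search-2: +75 → 75 ≥ 30
Round 3 — cache-1, search-2 page on-call.
  cache-2: +40 → 40 < 80
  edge-1: +10 → 30 < 80
No further pages.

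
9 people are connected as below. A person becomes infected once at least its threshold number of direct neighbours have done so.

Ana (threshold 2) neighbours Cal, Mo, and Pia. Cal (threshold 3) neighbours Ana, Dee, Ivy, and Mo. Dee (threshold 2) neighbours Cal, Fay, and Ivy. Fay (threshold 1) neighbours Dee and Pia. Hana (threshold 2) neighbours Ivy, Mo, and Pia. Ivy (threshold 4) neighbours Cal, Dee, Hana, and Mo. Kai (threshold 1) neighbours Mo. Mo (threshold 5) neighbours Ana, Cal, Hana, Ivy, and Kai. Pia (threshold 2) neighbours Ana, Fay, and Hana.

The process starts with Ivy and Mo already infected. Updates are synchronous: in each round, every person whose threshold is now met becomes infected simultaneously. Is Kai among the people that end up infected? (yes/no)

Round 1 — Ivy, Mo become infected (initial).
Round 2 — checking thresholds:
  Ana: 1 of 3 neighbours < 2, not yet.
  Cal: 2 of 4 neighbours < 3, not yet.
  Dee: 1 of 3 neighbours < 2, not yet.
  Hana: 2 of 3 neighbours ≥ 2, becomes infected.
  Kai: 1 of 1 neighbours ≥ 1, becomes infected.
Round 3 — no new infections; cascade stops.

yes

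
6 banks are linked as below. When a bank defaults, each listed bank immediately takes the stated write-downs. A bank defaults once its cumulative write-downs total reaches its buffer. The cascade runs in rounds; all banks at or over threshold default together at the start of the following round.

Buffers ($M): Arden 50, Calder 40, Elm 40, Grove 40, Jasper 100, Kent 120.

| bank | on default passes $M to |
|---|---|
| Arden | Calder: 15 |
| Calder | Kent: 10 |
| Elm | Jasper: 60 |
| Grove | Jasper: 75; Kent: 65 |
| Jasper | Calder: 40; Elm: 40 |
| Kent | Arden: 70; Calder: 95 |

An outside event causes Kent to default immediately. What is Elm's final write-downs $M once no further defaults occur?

0

Round 1 — Kent defaults (initial).
  Arden: +70 → 70 ≥ 50
  Calder: +95 → 95 ≥ 40
Round 2 — Arden, Calder default.
No further defaults.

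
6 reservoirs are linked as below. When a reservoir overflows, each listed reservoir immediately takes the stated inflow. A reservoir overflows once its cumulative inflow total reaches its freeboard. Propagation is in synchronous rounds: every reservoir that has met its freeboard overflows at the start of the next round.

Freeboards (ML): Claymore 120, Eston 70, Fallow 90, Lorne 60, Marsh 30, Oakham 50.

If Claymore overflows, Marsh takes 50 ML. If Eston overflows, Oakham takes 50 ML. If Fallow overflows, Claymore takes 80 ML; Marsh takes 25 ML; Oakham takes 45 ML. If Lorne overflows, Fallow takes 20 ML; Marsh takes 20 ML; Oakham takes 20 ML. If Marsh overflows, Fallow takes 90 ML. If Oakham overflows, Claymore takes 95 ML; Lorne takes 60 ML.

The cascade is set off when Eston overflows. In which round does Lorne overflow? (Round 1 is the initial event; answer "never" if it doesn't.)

3

Round 1 — Eston overflows (initial).
  Oakham: +50 → 50 ≥ 50
Round 2 — Oakham overflows.
  Claymore: +95 → 95 < 120
  Lorne: +60 → 60 ≥ 60
Round 3 — Lorne overflows.
  Fallow: +20 → 20 < 90
  Marsh: +20 → 20 < 30
No further overflows.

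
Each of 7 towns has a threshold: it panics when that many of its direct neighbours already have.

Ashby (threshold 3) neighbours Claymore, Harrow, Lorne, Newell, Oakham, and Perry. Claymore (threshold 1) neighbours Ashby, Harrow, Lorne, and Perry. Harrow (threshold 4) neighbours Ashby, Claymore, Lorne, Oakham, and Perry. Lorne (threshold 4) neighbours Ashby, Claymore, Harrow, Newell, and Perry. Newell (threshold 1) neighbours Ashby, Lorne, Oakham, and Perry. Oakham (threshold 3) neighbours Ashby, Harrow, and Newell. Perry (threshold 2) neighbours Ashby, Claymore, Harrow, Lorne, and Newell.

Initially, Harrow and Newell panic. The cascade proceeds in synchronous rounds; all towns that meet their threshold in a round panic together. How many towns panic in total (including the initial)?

Round 1 — Harrow, Newell panic (initial).
Round 2 — checking thresholds:
  Ashby: 2 of 6 neighbours < 3, holds.
  Claymore: 1 of 4 neighbours ≥ 1, panics.
  Lorne: 2 of 5 neighbours < 4, holds.
  Oakham: 2 of 3 neighbours < 3, holds.
  Perry: 2 of 5 neighbours ≥ 2, panics.
Round 3 — checking thresholds:
  Ashby: 4 of 6 neighbours ≥ 3, panics.
  Lorne: 4 of 5 neighbours ≥ 4, panics.
  Oakham: 2 of 3 neighbours < 3, holds.
Round 4 — checking thresholds:
  Oakham: 3 of 3 neighbours ≥ 3, panics.
Round 5 — no new panics; cascade stops.

7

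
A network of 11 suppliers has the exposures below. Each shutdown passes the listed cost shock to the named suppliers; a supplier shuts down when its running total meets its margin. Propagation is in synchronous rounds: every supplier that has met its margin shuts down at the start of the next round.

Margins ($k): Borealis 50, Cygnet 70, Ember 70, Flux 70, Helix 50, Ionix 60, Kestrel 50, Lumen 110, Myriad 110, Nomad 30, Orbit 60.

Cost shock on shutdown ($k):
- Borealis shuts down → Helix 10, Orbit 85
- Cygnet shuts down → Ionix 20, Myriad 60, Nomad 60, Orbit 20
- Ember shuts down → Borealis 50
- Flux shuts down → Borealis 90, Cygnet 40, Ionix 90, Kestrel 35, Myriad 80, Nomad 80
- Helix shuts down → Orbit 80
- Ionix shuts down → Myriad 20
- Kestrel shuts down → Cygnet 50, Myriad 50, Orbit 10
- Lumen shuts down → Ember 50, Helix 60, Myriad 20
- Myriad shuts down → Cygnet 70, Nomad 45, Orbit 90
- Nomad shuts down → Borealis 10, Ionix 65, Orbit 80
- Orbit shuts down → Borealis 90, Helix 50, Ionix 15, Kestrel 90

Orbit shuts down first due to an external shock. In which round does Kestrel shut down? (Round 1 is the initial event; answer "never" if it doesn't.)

2

Round 1 — Orbit shuts down (initial).
  Borealis: +90 → 90 ≥ 50
  Helix: +50 → 50 ≥ 50
  Ionix: +15 → 15 < 60
  Kestrel: +90 → 90 ≥ 50
Round 2 — Borealis, Helix, Kestrel shut down.
  Cygnet: +50 → 50 < 70
  Myriad: +50 → 50 < 110
No further shutdowns.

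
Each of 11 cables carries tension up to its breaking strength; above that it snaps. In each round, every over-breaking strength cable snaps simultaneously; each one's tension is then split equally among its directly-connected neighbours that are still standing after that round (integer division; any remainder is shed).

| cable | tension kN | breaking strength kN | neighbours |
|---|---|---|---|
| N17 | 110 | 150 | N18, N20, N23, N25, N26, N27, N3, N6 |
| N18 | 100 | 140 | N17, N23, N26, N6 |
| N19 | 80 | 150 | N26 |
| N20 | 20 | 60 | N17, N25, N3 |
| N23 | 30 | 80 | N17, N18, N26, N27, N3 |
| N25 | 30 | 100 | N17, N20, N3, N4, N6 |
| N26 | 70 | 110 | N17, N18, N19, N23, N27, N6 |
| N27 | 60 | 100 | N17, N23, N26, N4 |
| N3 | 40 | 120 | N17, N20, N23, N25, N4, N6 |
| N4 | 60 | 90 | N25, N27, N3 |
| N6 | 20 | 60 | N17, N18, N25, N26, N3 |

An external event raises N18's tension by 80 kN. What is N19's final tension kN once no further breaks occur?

118

Round 1 — N18 at 180 > 140. N18 snaps.
  N18 sheds 180 kN to N17, N23, N26, N6: 45 each.
    N17: 110+45 = 155 > 150
    N23: 30+45 = 75 ≤ 80
    N26: 70+45 = 115 > 110
    N6: 20+45 = 65 > 60
Round 2 — N17, N26, N6 snap.
  N17 sheds 155 kN to N20, N23, N25, N27, N3: 31 each.
    N20: 20+31 = 51 ≤ 60
    N23: 75+31 = 106 > 80
    N25: 30+31 = 61 ≤ 100
    N27: 60+31 = 91 ≤ 100
    N3: 40+31 = 71 ≤ 120
  N26 sheds 115 kN to N19, N23, N27: 38 each (1 lost).
    N19: 80+38 = 118 ≤ 150
    N23: 106+38 = 144 > 80
    N27: 91+38 = 129 > 100
  N6 sheds 65 kN to N25, N3: 32 each (1 lost).
    N25: 61+32 = 93 ≤ 100
    N3: 71+32 = 103 ≤ 120
Round 3 — N23, N27 snap.
  N23 sheds 144 kN to N3: 144 each.
    N3: 103+144 = 247 > 120
  N27 sheds 129 kN to N4: 129 each.
    N4: 60+129 = 189 > 90
Round 4 — N3, N4 snap.
  N3 sheds 247 kN to N20, N25: 123 each (1 lost).
    N20: 51+123 = 174 > 60
    N25: 93+123 = 216 > 100
  N4 sheds 189 kN to N25: 189 each.
    N25: 216+189 = 405 > 100
Round 5 — N20, N25 snap.
  N20 sheds 174 kN: no online neighbours, lost.
  N25 sheds 405 kN: no online neighbours, lost.
No further breaks.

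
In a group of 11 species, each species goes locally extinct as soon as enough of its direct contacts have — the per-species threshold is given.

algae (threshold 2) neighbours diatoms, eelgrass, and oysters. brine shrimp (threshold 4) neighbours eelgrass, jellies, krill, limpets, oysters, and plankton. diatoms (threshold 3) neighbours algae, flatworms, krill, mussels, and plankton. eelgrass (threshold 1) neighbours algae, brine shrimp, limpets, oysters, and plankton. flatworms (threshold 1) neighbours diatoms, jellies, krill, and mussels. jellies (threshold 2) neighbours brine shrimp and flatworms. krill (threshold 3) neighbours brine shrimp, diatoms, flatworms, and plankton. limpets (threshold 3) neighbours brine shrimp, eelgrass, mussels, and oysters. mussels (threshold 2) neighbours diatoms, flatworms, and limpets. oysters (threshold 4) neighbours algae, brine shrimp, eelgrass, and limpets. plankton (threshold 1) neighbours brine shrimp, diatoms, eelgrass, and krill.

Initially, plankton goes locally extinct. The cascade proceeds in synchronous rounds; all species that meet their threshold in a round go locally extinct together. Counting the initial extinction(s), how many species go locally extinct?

2

Round 1 — plankton goes locally extinct (initial).
Round 2 — checking thresholds:
  brine shrimp: 1 of 6 neighbours < 4, not yet.
  diatoms: 1 of 5 neighbours < 3, not yet.
  eelgrass: 1 of 5 neighbours ≥ 1, goes locally extinct.
  krill: 1 of 4 neighbours < 3, not yet.
Round 3 — no new extinctions; cascade stops.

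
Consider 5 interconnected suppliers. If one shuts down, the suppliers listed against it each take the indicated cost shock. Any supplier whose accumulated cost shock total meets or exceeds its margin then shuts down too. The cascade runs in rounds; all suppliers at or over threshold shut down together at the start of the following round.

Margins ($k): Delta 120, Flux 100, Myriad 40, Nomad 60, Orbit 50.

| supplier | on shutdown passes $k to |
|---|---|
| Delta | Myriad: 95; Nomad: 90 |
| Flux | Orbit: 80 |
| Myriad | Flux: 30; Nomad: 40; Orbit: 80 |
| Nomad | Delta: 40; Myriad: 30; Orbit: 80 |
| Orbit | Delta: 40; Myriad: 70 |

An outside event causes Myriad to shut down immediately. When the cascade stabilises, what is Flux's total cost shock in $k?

30

Round 1 — Myriad shuts down (initial).
  Flux: +30 → 30 < 100
  Nomad: +40 → 40 < 60
  Orbit: +80 → 80 ≥ 50
Round 2 — Orbit shuts down.
  Delta: +40 → 40 < 120
No further shutdowns.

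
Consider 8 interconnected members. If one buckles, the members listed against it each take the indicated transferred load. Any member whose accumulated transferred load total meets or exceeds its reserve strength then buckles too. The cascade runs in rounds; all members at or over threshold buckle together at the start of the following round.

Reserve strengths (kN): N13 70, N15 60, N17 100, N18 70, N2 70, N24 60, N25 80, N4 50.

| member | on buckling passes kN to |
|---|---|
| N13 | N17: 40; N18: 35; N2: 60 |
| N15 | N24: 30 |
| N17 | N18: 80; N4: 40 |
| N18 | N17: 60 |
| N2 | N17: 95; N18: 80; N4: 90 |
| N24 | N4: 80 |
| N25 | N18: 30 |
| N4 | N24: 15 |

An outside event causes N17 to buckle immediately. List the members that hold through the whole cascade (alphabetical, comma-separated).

N13, N15, N2, N24, N25, N4

Round 1 — N17 buckles (initial).
  N18: +80 → 80 ≥ 70
  N4: +40 → 40 < 50
Round 2 — N18 buckles.
No further bucklings.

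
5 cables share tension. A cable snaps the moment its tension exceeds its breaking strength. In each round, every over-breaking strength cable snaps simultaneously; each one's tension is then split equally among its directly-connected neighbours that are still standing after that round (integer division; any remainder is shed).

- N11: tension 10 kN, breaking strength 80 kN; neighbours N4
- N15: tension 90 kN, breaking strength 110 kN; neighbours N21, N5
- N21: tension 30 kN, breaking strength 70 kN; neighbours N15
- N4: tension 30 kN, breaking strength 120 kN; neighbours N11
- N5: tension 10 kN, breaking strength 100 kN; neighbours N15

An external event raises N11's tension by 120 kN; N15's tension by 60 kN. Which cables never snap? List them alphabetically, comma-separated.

N5

Round 1 — N11 at 130 > 80; N15 at 150 > 110. N11, N15 snap.
  N11 sheds 130 kN to N4: 130 each.
    N4: 30+130 = 160 > 120
  N15 sheds 150 kN to N21, N5: 75 each.
    N21: 30+75 = 105 > 70
    N5: 10+75 = 85 ≤ 100
Round 2 — N21, N4 snap.
  N21 sheds 105 kN: no online neighbours, lost.
  N4 sheds 160 kN: no online neighbours, lost.
No further breaks.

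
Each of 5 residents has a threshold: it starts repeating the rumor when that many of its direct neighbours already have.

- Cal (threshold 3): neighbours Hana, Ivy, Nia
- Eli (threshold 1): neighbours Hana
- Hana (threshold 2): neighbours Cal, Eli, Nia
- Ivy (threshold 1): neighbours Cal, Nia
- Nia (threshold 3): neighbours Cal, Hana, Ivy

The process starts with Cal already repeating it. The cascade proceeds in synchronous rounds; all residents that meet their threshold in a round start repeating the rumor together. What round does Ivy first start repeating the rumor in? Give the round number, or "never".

Round 1 — Cal starts repeating the rumor (initial).
Round 2 — checking thresholds:
  Hana: 1 of 3 neighbours < 2, below threshold.
  Ivy: 1 of 2 neighbours ≥ 1, starts repeating the rumor.
  Nia: 1 of 3 neighbours < 3, below threshold.
Round 3 — no new spreads; cascade stops.

2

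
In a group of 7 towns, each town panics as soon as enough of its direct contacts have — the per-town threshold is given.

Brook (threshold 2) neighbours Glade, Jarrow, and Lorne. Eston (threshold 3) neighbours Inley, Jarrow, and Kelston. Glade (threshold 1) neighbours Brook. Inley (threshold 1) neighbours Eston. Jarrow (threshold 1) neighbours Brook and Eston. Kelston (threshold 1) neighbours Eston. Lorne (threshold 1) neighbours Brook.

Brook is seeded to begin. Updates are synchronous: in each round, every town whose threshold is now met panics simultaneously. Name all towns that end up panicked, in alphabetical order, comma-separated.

Brook, Glade, Jarrow, Lorne

Round 1 — Brook panics (initial).
Round 2 — checking thresholds:
  Glade: 1 of 1 neighbours ≥ 1, panics.
  Jarrow: 1 of 2 neighbours ≥ 1, panics.
  Lorne: 1 of 1 neighbours ≥ 1, panics.
Round 3 — no new panics; cascade stops.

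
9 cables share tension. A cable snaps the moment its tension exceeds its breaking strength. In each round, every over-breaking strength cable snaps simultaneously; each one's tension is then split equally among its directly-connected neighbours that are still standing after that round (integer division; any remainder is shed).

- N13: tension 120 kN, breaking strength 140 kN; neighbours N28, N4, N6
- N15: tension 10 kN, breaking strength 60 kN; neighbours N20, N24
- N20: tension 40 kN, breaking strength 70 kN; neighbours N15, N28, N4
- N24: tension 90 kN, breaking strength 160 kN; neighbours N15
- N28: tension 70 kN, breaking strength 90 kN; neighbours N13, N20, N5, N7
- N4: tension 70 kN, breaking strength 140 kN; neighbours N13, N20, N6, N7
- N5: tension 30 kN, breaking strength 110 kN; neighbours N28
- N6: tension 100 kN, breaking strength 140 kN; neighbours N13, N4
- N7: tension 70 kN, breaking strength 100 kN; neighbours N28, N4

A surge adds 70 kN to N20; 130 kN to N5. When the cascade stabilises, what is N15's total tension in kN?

Round 1 — N20 at 110 > 70; N5 at 160 > 110. N20, N5 snap.
  N20 sheds 110 kN to N15, N28, N4: 36 each (2 lost).
    N15: 10+36 = 46 ≤ 60
    N28: 70+36 = 106 > 90
    N4: 70+36 = 106 ≤ 140
  N5 sheds 160 kN to N28: 160 each.
    N28: 106+160 = 266 > 90
Round 2 — N28 snaps.
  N28 sheds 266 kN to N13, N7: 133 each.
    N13: 120+133 = 253 > 140
    N7: 70+133 = 203 > 100
Round 3 — N13, N7 snap.
  N13 sheds 253 kN to N4, N6: 126 each (1 lost).
    N4: 106+126 = 232 > 140
    N6: 100+126 = 226 > 140
  N7 sheds 203 kN to N4: 203 each.
    N4: 232+203 = 435 > 140
Round 4 — N4, N6 snap.
  N4 sheds 435 kN: no online neighbours, lost.
  N6 sheds 226 kN: no online neighbours, lost.
No further breaks.

46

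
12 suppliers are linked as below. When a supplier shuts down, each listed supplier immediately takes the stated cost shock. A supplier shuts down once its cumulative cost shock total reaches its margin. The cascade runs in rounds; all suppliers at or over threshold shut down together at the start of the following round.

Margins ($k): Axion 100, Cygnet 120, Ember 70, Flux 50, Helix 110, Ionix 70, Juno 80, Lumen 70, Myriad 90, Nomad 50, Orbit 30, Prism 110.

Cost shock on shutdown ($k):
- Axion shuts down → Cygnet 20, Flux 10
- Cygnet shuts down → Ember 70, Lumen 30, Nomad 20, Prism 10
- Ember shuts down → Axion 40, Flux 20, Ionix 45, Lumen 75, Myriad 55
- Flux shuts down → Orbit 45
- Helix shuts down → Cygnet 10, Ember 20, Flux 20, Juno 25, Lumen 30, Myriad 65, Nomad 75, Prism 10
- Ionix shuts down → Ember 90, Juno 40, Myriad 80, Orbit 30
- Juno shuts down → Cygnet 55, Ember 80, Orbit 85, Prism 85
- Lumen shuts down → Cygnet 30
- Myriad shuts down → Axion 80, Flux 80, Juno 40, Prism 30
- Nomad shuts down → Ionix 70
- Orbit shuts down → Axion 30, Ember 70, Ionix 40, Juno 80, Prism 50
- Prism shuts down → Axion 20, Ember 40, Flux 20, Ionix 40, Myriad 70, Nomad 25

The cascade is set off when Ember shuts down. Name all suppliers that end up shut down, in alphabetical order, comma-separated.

Round 1 — Ember shuts down (initial).
  Axion: +40 → 40 < 100
  Flux: +20 → 20 < 50
  Ionix: +45 → 45 < 70
  Lumen: +75 → 75 ≥ 70
  Myriad: +55 → 55 < 90
Round 2 — Lumen shuts down.
  Cygnet: +30 → 30 < 120
No further shutdowns.

Ember, Lumen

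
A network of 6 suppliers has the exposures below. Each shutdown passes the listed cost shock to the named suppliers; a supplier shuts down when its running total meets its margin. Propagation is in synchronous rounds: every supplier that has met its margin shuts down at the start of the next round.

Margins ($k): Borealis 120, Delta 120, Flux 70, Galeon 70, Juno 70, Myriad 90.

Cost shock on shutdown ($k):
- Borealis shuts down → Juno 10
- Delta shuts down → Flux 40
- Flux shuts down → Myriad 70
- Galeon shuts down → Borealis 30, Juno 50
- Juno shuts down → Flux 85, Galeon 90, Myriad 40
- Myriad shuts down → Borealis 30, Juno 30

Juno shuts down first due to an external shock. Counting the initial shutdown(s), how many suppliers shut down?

Round 1 — Juno shuts down (initial).
  Flux: +85 → 85 ≥ 70
  Galeon: +90 → 90 ≥ 70
  Myriad: +40 → 40 < 90
Round 2 — Flux, Galeon shut down.
  Borealis: +30 → 30 < 120
  Myriad: +70 → 110 ≥ 90
Round 3 — Myriad shuts down.
  Borealis: +30 → 60 < 120
No further shutdowns.

4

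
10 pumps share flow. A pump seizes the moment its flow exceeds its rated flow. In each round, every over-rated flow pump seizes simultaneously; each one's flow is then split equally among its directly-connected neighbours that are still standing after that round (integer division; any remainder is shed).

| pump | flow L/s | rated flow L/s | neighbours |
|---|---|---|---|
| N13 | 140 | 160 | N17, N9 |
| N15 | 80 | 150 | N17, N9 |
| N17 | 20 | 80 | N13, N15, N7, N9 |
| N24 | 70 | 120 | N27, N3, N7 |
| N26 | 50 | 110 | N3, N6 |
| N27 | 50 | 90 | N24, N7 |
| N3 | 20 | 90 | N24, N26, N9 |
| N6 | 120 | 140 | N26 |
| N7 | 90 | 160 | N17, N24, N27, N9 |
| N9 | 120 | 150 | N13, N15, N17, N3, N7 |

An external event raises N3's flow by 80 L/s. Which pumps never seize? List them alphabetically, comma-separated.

Round 1 — N3 at 100 > 90. N3 seizes.
  N3 sheds 100 L/s to N24, N26, N9: 33 each (1 lost).
    N24: 70+33 = 103 ≤ 120
    N26: 50+33 = 83 ≤ 110
    N9: 120+33 = 153 > 150
Round 2 — N9 seizes.
  N9 sheds 153 L/s to N13, N15, N17, N7: 38 each (1 lost).
    N13: 140+38 = 178 > 160
    N15: 80+38 = 118 ≤ 150
    N17: 20+38 = 58 ≤ 80
    N7: 90+38 = 128 ≤ 160
Round 3 — N13 seizes.
  N13 sheds 178 L/s to N17: 178 each.
    N17: 58+178 = 236 > 80
Round 4 — N17 seizes.
  N17 sheds 236 L/s to N15, N7: 118 each.
    N15: 118+118 = 236 > 150
    N7: 128+118 = 246 > 160
Round 5 — N15, N7 seize.
  N15 sheds 236 L/s: no online neighbours, lost.
  N7 sheds 246 L/s to N24, N27: 123 each.
    N24: 103+123 = 226 > 120
    N27: 50+123 = 173 > 90
Round 6 — N24, N27 seize.
  N24 sheds 226 L/s: no online neighbours, lost.
  N27 sheds 173 L/s: no online neighbours, lost.
No further seizures.

N26, N6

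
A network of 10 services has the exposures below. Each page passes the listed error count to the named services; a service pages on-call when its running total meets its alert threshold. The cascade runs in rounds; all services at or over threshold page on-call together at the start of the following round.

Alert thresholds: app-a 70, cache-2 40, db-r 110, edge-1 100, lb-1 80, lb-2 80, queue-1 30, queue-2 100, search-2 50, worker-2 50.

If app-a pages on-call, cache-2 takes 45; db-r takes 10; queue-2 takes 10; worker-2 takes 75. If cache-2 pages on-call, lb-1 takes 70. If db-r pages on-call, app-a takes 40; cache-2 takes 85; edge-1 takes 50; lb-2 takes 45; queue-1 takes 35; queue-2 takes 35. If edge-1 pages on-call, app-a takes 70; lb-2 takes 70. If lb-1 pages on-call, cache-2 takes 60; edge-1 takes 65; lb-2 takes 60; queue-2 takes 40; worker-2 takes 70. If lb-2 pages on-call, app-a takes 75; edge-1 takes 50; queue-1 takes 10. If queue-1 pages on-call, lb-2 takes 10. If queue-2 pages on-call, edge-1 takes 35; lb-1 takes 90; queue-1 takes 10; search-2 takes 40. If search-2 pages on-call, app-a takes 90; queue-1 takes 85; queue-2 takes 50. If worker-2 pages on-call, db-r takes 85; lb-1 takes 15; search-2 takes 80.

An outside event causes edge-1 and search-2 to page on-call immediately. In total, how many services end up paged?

Round 1 — edge-1, search-2 page on-call (initial).
  app-a: +70+90 → 160 ≥ 70
  lb-2: +70 → 70 < 80
  queue-1: +85 → 85 ≥ 30
  queue-2: +50 → 50 < 100
Round 2 — app-a, queue-1 page on-call.
  cache-2: +45 → 45 ≥ 40
  db-r: +10 → 10 < 110
  lb-2: +10 → 80 ≥ 80
  queue-2: +10 → 60 < 100
  worker-2: +75 → 75 ≥ 50
Round 3 — cache-2, lb-2, worker-2 page on-call.
  db-r: +85 → 95 < 110
  lb-1: +70+15 → 85 ≥ 80
Round 4 — lb-1 pages on-call.
  queue-2: +40 → 100 ≥ 100
Round 5 — queue-2 pages on-call.
No further pages.

9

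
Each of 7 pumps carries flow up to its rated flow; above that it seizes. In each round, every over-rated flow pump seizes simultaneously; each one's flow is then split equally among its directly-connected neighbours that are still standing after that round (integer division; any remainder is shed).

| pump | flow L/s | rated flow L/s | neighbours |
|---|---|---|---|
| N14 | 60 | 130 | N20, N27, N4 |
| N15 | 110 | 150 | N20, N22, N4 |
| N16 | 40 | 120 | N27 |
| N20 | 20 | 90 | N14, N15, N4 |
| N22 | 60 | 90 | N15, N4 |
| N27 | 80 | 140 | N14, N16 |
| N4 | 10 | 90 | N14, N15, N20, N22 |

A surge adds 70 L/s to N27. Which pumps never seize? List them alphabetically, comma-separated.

Round 1 — N27 at 150 > 140. N27 seizes.
  N27 sheds 150 L/s to N14, N16: 75 each.
    N14: 60+75 = 135 > 130
    N16: 40+75 = 115 ≤ 120
Round 2 — N14 seizes.
  N14 sheds 135 L/s to N20, N4: 67 each (1 lost).
    N20: 20+67 = 87 ≤ 90
    N4: 10+67 = 77 ≤ 90
No further seizures.

N15, N16, N20, N22, N4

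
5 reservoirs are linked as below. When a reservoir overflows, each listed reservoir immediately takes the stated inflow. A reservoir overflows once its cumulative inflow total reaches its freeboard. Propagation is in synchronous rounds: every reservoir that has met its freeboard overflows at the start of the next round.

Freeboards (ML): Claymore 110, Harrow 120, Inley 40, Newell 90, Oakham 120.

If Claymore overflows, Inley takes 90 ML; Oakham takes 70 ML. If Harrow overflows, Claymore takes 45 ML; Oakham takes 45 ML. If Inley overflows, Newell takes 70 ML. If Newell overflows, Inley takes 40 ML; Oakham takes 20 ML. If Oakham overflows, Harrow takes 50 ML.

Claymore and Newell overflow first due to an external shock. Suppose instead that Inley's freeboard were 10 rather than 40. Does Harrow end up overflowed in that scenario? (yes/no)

no

With Inley's freeboard at 10:
Round 1 — Claymore, Newell overflow (initial).
  Inley: +90+40 → 130 ≥ 10
  Oakham: +70+20 → 90 < 120
Round 2 — Inley overflows.
No further overflows.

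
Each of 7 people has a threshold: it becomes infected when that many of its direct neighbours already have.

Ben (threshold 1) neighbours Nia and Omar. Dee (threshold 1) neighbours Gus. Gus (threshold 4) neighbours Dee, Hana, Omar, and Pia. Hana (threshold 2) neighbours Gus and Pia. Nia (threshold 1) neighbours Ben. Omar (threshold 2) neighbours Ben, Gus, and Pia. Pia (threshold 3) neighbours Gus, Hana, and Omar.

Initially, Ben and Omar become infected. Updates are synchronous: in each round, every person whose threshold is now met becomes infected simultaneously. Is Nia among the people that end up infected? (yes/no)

yes

Round 1 — Ben, Omar become infected (initial).
Round 2 — checking thresholds:
  Gus: 1 of 4 neighbours < 4, below threshold.
  Nia: 1 of 1 neighbours ≥ 1, becomes infected.
  Pia: 1 of 3 neighbours < 3, below threshold.
Round 3 — no new infections; cascade stops.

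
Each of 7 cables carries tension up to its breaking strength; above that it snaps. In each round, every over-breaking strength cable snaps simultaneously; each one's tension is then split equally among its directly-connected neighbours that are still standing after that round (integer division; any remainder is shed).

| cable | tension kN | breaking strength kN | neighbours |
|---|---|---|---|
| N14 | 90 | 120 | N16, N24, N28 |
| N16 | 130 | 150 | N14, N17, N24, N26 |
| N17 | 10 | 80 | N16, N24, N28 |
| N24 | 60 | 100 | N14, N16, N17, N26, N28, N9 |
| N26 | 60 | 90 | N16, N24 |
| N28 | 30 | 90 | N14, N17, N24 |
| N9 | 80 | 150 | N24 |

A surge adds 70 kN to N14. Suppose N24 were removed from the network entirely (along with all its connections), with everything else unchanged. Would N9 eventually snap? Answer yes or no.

no

With N24 removed:
Round 1 — N14 at 160 > 120. N14 snaps.
  N14 sheds 160 kN to N16, N28: 80 each.
    N16: 130+80 = 210 > 150
    N28: 30+80 = 110 > 90
Round 2 — N16, N28 snap.
  N16 sheds 210 kN to N17, N26: 105 each.
    N17: 10+105 = 115 > 80
    N26: 60+105 = 165 > 90
  N28 sheds 110 kN to N17: 110 each.
    N17: 115+110 = 225 > 80
Round 3 — N17, N26 snap.
  N17 sheds 225 kN: no online neighbours, lost.
  N26 sheds 165 kN: no online neighbours, lost.
No further breaks.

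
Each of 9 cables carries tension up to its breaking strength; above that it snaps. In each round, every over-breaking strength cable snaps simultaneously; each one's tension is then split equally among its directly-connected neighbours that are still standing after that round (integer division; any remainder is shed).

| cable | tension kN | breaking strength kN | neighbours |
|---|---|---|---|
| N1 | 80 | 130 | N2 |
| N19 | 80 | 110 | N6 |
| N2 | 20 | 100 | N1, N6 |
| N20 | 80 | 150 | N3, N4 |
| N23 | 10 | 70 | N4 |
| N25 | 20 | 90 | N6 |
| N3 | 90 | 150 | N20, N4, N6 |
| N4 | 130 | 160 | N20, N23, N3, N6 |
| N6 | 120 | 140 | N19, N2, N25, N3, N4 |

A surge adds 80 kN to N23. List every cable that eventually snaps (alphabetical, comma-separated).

N19, N20, N23, N3, N4, N6

Round 1 — N23 at 90 > 70. N23 snaps.
  N23 sheds 90 kN to N4: 90 each.
    N4: 130+90 = 220 > 160
Round 2 — N4 snaps.
  N4 sheds 220 kN to N20, N3, N6: 73 each (1 lost).
    N20: 80+73 = 153 > 150
    N3: 90+73 = 163 > 150
    N6: 120+73 = 193 > 140
Round 3 — N20, N3, N6 snap.
  N20 sheds 153 kN: no online neighbours, lost.
  N3 sheds 163 kN: no online neighbours, lost.
  N6 sheds 193 kN to N19, N2, N25: 64 each (1 lost).
    N19: 80+64 = 144 > 110
    N2: 20+64 = 84 ≤ 100
    N25: 20+64 = 84 ≤ 90
Round 4 — N19 snaps.
  N19 sheds 144 kN: no online neighbours, lost.
No further breaks.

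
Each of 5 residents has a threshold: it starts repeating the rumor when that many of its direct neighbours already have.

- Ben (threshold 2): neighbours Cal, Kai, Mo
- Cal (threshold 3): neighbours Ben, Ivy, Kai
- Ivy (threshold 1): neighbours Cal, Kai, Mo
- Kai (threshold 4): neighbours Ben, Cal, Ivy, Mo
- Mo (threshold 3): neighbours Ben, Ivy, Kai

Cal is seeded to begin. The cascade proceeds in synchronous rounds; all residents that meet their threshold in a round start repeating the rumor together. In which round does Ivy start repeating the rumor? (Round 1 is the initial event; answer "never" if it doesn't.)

2

Round 1 — Cal starts repeating the rumor (initial).
Round 2 — checking thresholds:
  Ben: 1 of 3 neighbours < 2, below threshold.
  Ivy: 1 of 3 neighbours ≥ 1, starts repeating the rumor.
  Kai: 1 of 4 neighbours < 4, below threshold.
Round 3 — no new spreads; cascade stops.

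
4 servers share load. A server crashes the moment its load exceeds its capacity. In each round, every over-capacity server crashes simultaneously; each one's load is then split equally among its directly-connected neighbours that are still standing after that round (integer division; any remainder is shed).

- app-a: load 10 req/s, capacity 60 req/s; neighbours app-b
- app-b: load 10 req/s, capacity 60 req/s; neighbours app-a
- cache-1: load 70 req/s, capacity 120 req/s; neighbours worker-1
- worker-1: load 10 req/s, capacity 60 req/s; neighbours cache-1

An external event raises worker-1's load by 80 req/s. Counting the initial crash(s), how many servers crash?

Round 1 — worker-1 at 90 > 60. worker-1 crashes.
  worker-1 sheds 90 req/s to cache-1: 90 each.
    cache-1: 70+90 = 160 > 120
Round 2 — cache-1 crashes.
  cache-1 sheds 160 req/s: no online neighbours, lost.
No further crashes.

2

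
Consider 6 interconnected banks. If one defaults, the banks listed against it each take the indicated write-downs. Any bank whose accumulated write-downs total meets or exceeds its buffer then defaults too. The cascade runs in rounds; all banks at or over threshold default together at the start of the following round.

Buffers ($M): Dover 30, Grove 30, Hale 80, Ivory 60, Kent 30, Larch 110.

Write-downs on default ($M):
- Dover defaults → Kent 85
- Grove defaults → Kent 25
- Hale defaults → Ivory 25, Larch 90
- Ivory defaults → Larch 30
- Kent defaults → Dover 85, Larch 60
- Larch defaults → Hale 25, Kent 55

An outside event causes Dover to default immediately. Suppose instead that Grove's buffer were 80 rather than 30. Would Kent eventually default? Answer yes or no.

With Grove's buffer at 80:
Round 1 — Dover defaults (initial).
  Kent: +85 → 85 ≥ 30
Round 2 — Kent defaults.
  Larch: +60 → 60 < 110
No further defaults.

yes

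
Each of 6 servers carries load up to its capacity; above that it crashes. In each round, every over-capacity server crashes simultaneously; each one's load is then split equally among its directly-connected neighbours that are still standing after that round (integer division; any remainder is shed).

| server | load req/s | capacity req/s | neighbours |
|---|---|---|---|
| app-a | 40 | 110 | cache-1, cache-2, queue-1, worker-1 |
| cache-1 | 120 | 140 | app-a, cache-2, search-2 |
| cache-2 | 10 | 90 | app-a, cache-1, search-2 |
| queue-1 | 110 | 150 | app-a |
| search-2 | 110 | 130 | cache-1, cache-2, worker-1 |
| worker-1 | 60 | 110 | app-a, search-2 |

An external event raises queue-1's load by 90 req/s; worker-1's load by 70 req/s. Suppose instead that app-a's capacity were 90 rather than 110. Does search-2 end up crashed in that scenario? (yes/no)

With app-a's capacity at 90:
Round 1 — queue-1 at 200 > 150; worker-1 at 130 > 110. queue-1, worker-1 crash.
  queue-1 sheds 200 req/s to app-a: 200 each.
    app-a: 40+200 = 240 > 90
  worker-1 sheds 130 req/s to app-a, search-2: 65 each.
    app-a: 240+65 = 305 > 90
    search-2: 110+65 = 175 > 130
Round 2 — app-a, search-2 crash.
  app-a sheds 305 req/s to cache-1, cache-2: 152 each (1 lost).
    cache-1: 120+152 = 272 > 140
    cache-2: 10+152 = 162 > 90
  search-2 sheds 175 req/s to cache-1, cache-2: 87 each (1 lost).
    cache-1: 272+87 = 359 > 140
    cache-2: 162+87 = 249 > 90
Round 3 — cache-1, cache-2 crash.
  cache-1 sheds 359 req/s: no online neighbours, lost.
  cache-2 sheds 249 req/s: no online neighbours, lost.
No further crashes.

yes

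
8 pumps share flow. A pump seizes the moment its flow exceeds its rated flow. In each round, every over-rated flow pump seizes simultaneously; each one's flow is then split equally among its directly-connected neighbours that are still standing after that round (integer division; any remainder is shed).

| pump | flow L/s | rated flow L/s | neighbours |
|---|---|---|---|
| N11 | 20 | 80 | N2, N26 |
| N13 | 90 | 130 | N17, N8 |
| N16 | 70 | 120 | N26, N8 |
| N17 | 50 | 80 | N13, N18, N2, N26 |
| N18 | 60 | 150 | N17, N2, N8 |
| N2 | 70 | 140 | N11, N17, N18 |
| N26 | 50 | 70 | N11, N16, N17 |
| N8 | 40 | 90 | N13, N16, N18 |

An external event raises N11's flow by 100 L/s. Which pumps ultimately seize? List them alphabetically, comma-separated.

Round 1 — N11 at 120 > 80. N11 seizes.
  N11 sheds 120 L/s to N2, N26: 60 each.
    N2: 70+60 = 130 ≤ 140
    N26: 50+60 = 110 > 70
Round 2 — N26 seizes.
  N26 sheds 110 L/s to N16, N17: 55 each.
    N16: 70+55 = 125 > 120
    N17: 50+55 = 105 > 80
Round 3 — N16, N17 seize.
  N16 sheds 125 L/s to N8: 125 each.
    N8: 40+125 = 165 > 90
  N17 sheds 105 L/s to N13, N18, N2: 35 each.
    N13: 90+35 = 125 ≤ 130
    N18: 60+35 = 95 ≤ 150
    N2: 130+35 = 165 > 140
Round 4 — N2, N8 seize.
  N2 sheds 165 L/s to N18: 165 each.
    N18: 95+165 = 260 > 150
  N8 sheds 165 L/s to N13, N18: 82 each (1 lost).
    N13: 125+82 = 207 > 130
    N18: 260+82 = 342 > 150
Round 5 — N13, N18 seize.
  N13 sheds 207 L/s: no online neighbours, lost.
  N18 sheds 342 L/s: no online neighbours, lost.
No further seizures.

N11, N13, N16, N17, N18, N2, N26, N8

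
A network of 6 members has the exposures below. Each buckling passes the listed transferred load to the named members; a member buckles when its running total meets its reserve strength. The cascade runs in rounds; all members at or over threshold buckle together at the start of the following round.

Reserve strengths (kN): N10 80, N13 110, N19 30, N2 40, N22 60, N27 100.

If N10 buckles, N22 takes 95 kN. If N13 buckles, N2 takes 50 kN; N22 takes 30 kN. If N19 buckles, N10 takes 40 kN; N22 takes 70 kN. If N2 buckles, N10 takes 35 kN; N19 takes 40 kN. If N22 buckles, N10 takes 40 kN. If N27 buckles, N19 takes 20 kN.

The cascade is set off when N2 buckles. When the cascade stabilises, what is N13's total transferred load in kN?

0

Round 1 — N2 buckles (initial).
  N10: +35 → 35 < 80
  N19: +40 → 40 ≥ 30
Round 2 — N19 buckles.
  N10: +40 → 75 < 80
  N22: +70 → 70 ≥ 60
Round 3 — N22 buckles.
  N10: +40 → 115 ≥ 80
Round 4 — N10 buckles.
No further bucklings.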